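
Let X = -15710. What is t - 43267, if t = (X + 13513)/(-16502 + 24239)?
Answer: -334758976/7737 ≈ -43267.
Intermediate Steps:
t = -2197/7737 (t = (-15710 + 13513)/(-16502 + 24239) = -2197/7737 ≈ -0.28396)
t - 43267 = -2197/7737 - 43267 = -334758976/7737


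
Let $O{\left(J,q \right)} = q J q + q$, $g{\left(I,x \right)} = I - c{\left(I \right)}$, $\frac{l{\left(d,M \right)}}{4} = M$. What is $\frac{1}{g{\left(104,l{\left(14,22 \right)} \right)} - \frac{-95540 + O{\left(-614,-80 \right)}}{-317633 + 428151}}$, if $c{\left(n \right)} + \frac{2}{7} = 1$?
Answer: $\frac{386813}{54040527} \approx 0.0071578$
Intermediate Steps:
$c{\left(n \right)} = \frac{5}{7}$ ($c{\left(n \right)} = - \frac{2}{7} + 1 = \frac{5}{7}$)
$l{\left(d,M \right)} = 4 M$
$g{\left(I,x \right)} = - \frac{5}{7} + I$ ($g{\left(I,x \right)} = I - \frac{5}{7} = - \frac{5}{7} + I$)
$O{\left(J,q \right)} = q + J q^{2}$ ($O{\left(J,q \right)} = J q q + q = J q^{2} + q = q + J q^{2}$)
$\frac{1}{g{\left(104,l{\left(14,22 \right)} \right)} - \frac{-95540 + O{\left(-614,-80 \right)}}{-317633 + 428151}} = \frac{1}{\left(- \frac{5}{7} + 104\right) - \frac{-95540 - 80 \left(1 - -49120\right)}{-317633 + 428151}} = \frac{1}{\frac{723}{7} - \frac{-95540 - 80 \left(1 + 49120\right)}{110518}} = \frac{1}{\frac{723}{7} - \left(-95540 - 3929680\right) \frac{1}{110518}} = \frac{1}{\frac{723}{7} - \left(-4025220\right) \frac{1}{110518}} = \frac{1}{\frac{723}{7} - - \frac{2012610}{55259}} = \frac{1}{\frac{723}{7} + \frac{2012610}{55259}} = \frac{1}{\frac{54040527}{386813}} = \frac{386813}{54040527}$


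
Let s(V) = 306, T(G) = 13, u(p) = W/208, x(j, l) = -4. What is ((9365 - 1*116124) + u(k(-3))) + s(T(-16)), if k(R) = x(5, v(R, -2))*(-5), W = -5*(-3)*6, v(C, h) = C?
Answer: -11071067/104 ≈ -1.0645e+5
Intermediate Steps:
W = 90 (W = 15*6 = 90)
k(R) = 20 (k(R) = -4*(-5) = 20)
u(p) = 45/104 (u(p) = 90/208 = 90*(1/208) = 45/104)
((9365 - 1*116124) + u(k(-3))) + s(T(-16)) = ((9365 - 1*116124) + 45/104) + 306 = ((9365 - 116124) + 45/104) + 306 = (-106759 + 45/104) + 306 = -11102891/104 + 306 = -11071067/104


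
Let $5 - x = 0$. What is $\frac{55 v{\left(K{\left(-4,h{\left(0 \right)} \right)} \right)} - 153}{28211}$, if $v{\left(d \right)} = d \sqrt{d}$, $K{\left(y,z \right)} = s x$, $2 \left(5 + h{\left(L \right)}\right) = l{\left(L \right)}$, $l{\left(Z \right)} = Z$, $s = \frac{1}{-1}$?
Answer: $- \frac{153}{28211} - \frac{275 i \sqrt{5}}{28211} \approx -0.0054234 - 0.021797 i$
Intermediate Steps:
$s = -1$
$x = 5$ ($x = 5 - 0 = 5 + 0 = 5$)
$h{\left(L \right)} = -5 + \frac{L}{2}$
$K{\left(y,z \right)} = -5$ ($K{\left(y,z \right)} = \left(-1\right) 5 = -5$)
$v{\left(d \right)} = d^{\frac{3}{2}}$
$\frac{55 v{\left(K{\left(-4,h{\left(0 \right)} \right)} \right)} - 153}{28211} = \frac{55 \left(-5\right)^{\frac{3}{2}} - 153}{28211} = \left(55 \left(- 5 i \sqrt{5}\right) - 153\right) \frac{1}{28211} = \left(- 275 i \sqrt{5} - 153\right) \frac{1}{28211} = \left(-153 - 275 i \sqrt{5}\right) \frac{1}{28211} = - \frac{153}{28211} - \frac{275 i \sqrt{5}}{28211}$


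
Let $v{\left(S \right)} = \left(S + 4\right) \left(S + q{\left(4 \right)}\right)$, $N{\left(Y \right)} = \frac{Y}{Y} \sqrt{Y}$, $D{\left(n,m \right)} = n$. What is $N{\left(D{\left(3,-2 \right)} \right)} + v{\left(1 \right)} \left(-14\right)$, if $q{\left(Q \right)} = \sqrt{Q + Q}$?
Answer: $-70 + \sqrt{3} - 140 \sqrt{2} \approx -266.26$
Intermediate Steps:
$N{\left(Y \right)} = \sqrt{Y}$ ($N{\left(Y \right)} = 1 \sqrt{Y} = \sqrt{Y}$)
$q{\left(Q \right)} = \sqrt{2} \sqrt{Q}$ ($q{\left(Q \right)} = \sqrt{2 Q} = \sqrt{2} \sqrt{Q}$)
$v{\left(S \right)} = \left(4 + S\right) \left(S + 2 \sqrt{2}\right)$ ($v{\left(S \right)} = \left(S + 4\right) \left(S + \sqrt{2} \sqrt{4}\right) = \left(4 + S\right) \left(S + \sqrt{2} \cdot 2\right) = \left(4 + S\right) \left(S + 2 \sqrt{2}\right)$)
$N{\left(D{\left(3,-2 \right)} \right)} + v{\left(1 \right)} \left(-14\right) = \sqrt{3} + \left(1^{2} + 4 \cdot 1 + 8 \sqrt{2} + 2 \cdot 1 \sqrt{2}\right) \left(-14\right) = \sqrt{3} + \left(1 + 4 + 8 \sqrt{2} + 2 \sqrt{2}\right) \left(-14\right) = \sqrt{3} + \left(5 + 10 \sqrt{2}\right) \left(-14\right) = \sqrt{3} - \left(70 + 140 \sqrt{2}\right) = -70 + \sqrt{3} - 140 \sqrt{2}$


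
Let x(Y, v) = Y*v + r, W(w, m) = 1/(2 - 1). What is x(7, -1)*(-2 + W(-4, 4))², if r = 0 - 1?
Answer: -8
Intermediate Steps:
W(w, m) = 1 (W(w, m) = 1/1 = 1)
r = -1
x(Y, v) = -1 + Y*v (x(Y, v) = Y*v - 1 = -1 + Y*v)
x(7, -1)*(-2 + W(-4, 4))² = (-1 + 7*(-1))*(-2 + 1)² = (-1 - 7)*(-1)² = -8*1 = -8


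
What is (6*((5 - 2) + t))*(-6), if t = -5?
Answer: 72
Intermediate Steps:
(6*((5 - 2) + t))*(-6) = (6*((5 - 2) - 5))*(-6) = (6*(3 - 5))*(-6) = (6*(-2))*(-6) = -12*(-6) = 72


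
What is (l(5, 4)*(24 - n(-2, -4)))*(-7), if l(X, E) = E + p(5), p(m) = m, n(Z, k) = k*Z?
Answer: -1008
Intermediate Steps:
n(Z, k) = Z*k
l(X, E) = 5 + E (l(X, E) = E + 5 = 5 + E)
(l(5, 4)*(24 - n(-2, -4)))*(-7) = ((5 + 4)*(24 - (-2)*(-4)))*(-7) = (9*(24 - 1*8))*(-7) = (9*(24 - 8))*(-7) = (9*16)*(-7) = 144*(-7) = -1008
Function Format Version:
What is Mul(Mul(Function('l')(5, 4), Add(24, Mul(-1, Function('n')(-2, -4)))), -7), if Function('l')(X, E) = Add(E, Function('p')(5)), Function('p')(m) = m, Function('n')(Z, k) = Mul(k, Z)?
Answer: -1008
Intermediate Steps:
Function('n')(Z, k) = Mul(Z, k)
Function('l')(X, E) = Add(5, E) (Function('l')(X, E) = Add(E, 5) = Add(5, E))
Mul(Mul(Function('l')(5, 4), Add(24, Mul(-1, Function('n')(-2, -4)))), -7) = Mul(Mul(Add(5, 4), Add(24, Mul(-1, Mul(-2, -4)))), -7) = Mul(Mul(9, Add(24, Mul(-1, 8))), -7) = Mul(Mul(9, Add(24, -8)), -7) = Mul(Mul(9, 16), -7) = Mul(144, -7) = -1008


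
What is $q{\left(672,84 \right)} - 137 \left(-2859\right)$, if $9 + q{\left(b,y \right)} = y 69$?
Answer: $397470$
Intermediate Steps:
$q{\left(b,y \right)} = -9 + 69 y$ ($q{\left(b,y \right)} = -9 + y 69 = -9 + 69 y$)
$q{\left(672,84 \right)} - 137 \left(-2859\right) = \left(-9 + 69 \cdot 84\right) - 137 \left(-2859\right) = \left(-9 + 5796\right) - -391683 = 5787 + 391683 = 397470$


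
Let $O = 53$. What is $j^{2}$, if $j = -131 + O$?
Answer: $6084$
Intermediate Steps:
$j = -78$ ($j = -131 + 53 = -78$)
$j^{2} = \left(-78\right)^{2} = 6084$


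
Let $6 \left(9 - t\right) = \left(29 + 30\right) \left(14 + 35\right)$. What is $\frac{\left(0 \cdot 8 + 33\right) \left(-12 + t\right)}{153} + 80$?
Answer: $- \frac{7519}{306} \approx -24.572$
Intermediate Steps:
$t = - \frac{2837}{6}$ ($t = 9 - \frac{\left(29 + 30\right) \left(14 + 35\right)}{6} = 9 - \frac{59 \cdot 49}{6} = 9 - \frac{2891}{6} = - \frac{2837}{6} \approx -472.83$)
$\frac{\left(0 \cdot 8 + 33\right) \left(-12 + t\right)}{153} + 80 = \frac{\left(0 \cdot 8 + 33\right) \left(-12 - \frac{2837}{6}\right)}{153} + 80 = \frac{\left(0 + 33\right) \left(- \frac{2909}{6}\right)}{153} + 80 = \frac{33 \left(- \frac{2909}{6}\right)}{153} + 80 = \frac{1}{153} \left(- \frac{31999}{2}\right) + 80 = - \frac{31999}{306} + 80 = - \frac{7519}{306}$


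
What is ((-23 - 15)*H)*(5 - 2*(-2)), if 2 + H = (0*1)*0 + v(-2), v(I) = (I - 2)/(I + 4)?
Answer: 1368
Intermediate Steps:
v(I) = (-2 + I)/(4 + I)
H = -4 (H = -2 + ((0*1)*0 + (-2 - 2)/(4 - 2)) = -2 + (0*0 - 4/2) = -2 + (0 + (½)*(-4)) = -2 + (0 - 2) = -2 - 2 = -4)
((-23 - 15)*H)*(5 - 2*(-2)) = ((-23 - 15)*(-4))*(5 - 2*(-2)) = (-38*(-4))*(5 + 4) = 152*9 = 1368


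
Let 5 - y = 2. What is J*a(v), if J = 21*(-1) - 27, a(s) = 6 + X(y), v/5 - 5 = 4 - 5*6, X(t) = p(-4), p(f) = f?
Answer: -96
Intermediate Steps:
y = 3 (y = 5 - 1*2 = 5 - 2 = 3)
X(t) = -4
v = -105 (v = 25 + 5*(4 - 5*6) = 25 + 5*(4 - 30) = 25 + 5*(-26) = 25 - 130 = -105)
a(s) = 2 (a(s) = 6 - 4 = 2)
J = -48 (J = -21 - 27 = -48)
J*a(v) = -48*2 = -96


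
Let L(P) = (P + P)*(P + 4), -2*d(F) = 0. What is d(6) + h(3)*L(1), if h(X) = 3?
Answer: 30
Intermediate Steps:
d(F) = 0 (d(F) = -½*0 = 0)
L(P) = 2*P*(4 + P) (L(P) = (2*P)*(4 + P) = 2*P*(4 + P))
d(6) + h(3)*L(1) = 0 + 3*(2*1*(4 + 1)) = 0 + 3*(2*1*5) = 0 + 3*10 = 0 + 30 = 30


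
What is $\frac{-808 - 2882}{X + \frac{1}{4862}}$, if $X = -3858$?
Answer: $\frac{3588156}{3751519} \approx 0.95645$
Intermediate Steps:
$\frac{-808 - 2882}{X + \frac{1}{4862}} = \frac{-808 - 2882}{-3858 + \frac{1}{4862}} = - \frac{3690}{-3858 + \frac{1}{4862}} = - \frac{3690}{- \frac{18757595}{4862}} = \left(-3690\right) \left(- \frac{4862}{18757595}\right) = \frac{3588156}{3751519}$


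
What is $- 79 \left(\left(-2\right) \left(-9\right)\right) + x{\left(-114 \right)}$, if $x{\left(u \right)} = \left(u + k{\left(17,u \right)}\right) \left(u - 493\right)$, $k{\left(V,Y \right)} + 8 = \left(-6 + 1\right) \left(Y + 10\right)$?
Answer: $-243008$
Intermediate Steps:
$k{\left(V,Y \right)} = -58 - 5 Y$ ($k{\left(V,Y \right)} = -8 + \left(-6 + 1\right) \left(Y + 10\right) = -8 - 5 \left(10 + Y\right) = -8 - \left(50 + 5 Y\right) = -58 - 5 Y$)
$x{\left(u \right)} = \left(-493 + u\right) \left(-58 - 4 u\right)$ ($x{\left(u \right)} = \left(u - \left(58 + 5 u\right)\right) \left(u - 493\right) = \left(-58 - 4 u\right) \left(-493 + u\right) = \left(-493 + u\right) \left(-58 - 4 u\right)$)
$- 79 \left(\left(-2\right) \left(-9\right)\right) + x{\left(-114 \right)} = - 79 \left(\left(-2\right) \left(-9\right)\right) + \left(28594 - 4 \left(-114\right)^{2} + 1914 \left(-114\right)\right) = \left(-79\right) 18 - 241586 = -1422 - 241586 = -243008$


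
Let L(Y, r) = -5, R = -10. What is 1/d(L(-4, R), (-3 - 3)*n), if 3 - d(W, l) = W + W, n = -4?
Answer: 1/13 ≈ 0.076923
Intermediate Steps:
d(W, l) = 3 - 2*W (d(W, l) = 3 - (W + W) = 3 - 2*W)
1/d(L(-4, R), (-3 - 3)*n) = 1/(3 - 2*(-5)) = 1/(3 + 10) = 1/13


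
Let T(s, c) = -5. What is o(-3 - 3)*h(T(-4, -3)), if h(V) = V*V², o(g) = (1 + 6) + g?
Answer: -125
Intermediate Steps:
o(g) = 7 + g
h(V) = V³
o(-3 - 3)*h(T(-4, -3)) = (7 + (-3 - 3))*(-5)³ = (7 - 6)*(-125) = 1*(-125) = -125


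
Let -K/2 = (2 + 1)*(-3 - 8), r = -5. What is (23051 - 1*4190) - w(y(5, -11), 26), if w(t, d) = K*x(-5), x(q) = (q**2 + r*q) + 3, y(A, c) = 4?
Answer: 15363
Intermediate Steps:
x(q) = 3 + q**2 - 5*q (x(q) = (q**2 - 5*q) + 3 = 3 + q**2 - 5*q)
K = 66 (K = -2*(2 + 1)*(-3 - 8) = -6*(-11) = -2*(-33) = 66)
w(t, d) = 3498 (w(t, d) = 66*(3 + (-5)**2 - 5*(-5)) = 66*(3 + 25 + 25) = 66*53 = 3498)
(23051 - 1*4190) - w(y(5, -11), 26) = (23051 - 1*4190) - 1*3498 = (23051 - 4190) - 3498 = 18861 - 3498 = 15363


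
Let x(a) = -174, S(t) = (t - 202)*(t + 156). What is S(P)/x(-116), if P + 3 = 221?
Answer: -2992/87 ≈ -34.391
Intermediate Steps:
P = 218 (P = -3 + 221 = 218)
S(t) = (-202 + t)*(156 + t)
S(P)/x(-116) = (-31512 + 218**2 - 46*218)/(-174) = (-31512 + 47524 - 10028)*(-1/174) = 5984*(-1/174) = -2992/87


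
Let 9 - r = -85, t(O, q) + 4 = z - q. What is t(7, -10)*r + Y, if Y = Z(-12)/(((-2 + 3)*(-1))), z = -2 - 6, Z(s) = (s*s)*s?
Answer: 1540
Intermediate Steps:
Z(s) = s**3 (Z(s) = s**2*s = s**3)
z = -8
t(O, q) = -12 - q (t(O, q) = -4 + (-8 - q) = -12 - q)
Y = 1728 (Y = (-12)**3/(((-2 + 3)*(-1))) = -1728/(1*(-1)) = -1728/(-1) = -1728*(-1) = 1728)
r = 94 (r = 9 - 1*(-85) = 9 + 85 = 94)
t(7, -10)*r + Y = (-12 - 1*(-10))*94 + 1728 = (-12 + 10)*94 + 1728 = -2*94 + 1728 = -188 + 1728 = 1540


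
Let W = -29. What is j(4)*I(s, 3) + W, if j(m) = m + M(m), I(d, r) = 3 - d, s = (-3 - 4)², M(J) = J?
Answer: -397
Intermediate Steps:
s = 49 (s = (-7)² = 49)
j(m) = 2*m (j(m) = m + m = 2*m)
j(4)*I(s, 3) + W = (2*4)*(3 - 1*49) - 29 = 8*(3 - 49) - 29 = 8*(-46) - 29 = -368 - 29 = -397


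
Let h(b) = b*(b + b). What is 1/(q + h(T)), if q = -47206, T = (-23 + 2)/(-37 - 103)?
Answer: -200/9441191 ≈ -2.1184e-5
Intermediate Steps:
T = 3/20 (T = -21/(-140) = -21*(-1/140) = 3/20 ≈ 0.15000)
h(b) = 2*b² (h(b) = b*(2*b) = 2*b²)
1/(q + h(T)) = 1/(-47206 + 2*(3/20)²) = 1/(-47206 + 2*(9/400)) = 1/(-47206 + 9/200) = 1/(-9441191/200) = -200/9441191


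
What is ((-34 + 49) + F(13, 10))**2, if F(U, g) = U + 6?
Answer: 1156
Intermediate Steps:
F(U, g) = 6 + U
((-34 + 49) + F(13, 10))**2 = ((-34 + 49) + (6 + 13))**2 = (15 + 19)**2 = 34**2 = 1156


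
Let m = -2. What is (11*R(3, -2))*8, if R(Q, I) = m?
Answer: -176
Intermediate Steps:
R(Q, I) = -2
(11*R(3, -2))*8 = (11*(-2))*8 = -22*8 = -176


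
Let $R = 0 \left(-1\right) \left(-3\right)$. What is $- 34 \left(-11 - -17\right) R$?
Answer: $0$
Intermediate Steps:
$R = 0$ ($R = 0 \left(-3\right) = 0$)
$- 34 \left(-11 - -17\right) R = - 34 \left(-11 - -17\right) 0 = - 34 \left(-11 + 17\right) 0 = \left(-34\right) 6 \cdot 0 = \left(-204\right) 0 = 0$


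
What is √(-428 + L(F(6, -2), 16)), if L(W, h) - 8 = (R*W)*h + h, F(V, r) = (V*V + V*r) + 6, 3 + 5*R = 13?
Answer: 2*√139 ≈ 23.580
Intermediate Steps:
R = 2 (R = -⅗ + (⅕)*13 = -⅗ + 13/5 = 2)
F(V, r) = 6 + V² + V*r (F(V, r) = (V² + V*r) + 6 = 6 + V² + V*r)
L(W, h) = 8 + h + 2*W*h (L(W, h) = 8 + ((2*W)*h + h) = 8 + (2*W*h + h) = 8 + (h + 2*W*h) = 8 + h + 2*W*h)
√(-428 + L(F(6, -2), 16)) = √(-428 + (8 + 16 + 2*(6 + 6² + 6*(-2))*16)) = √(-428 + (8 + 16 + 2*(6 + 36 - 12)*16)) = √(-428 + (8 + 16 + 2*30*16)) = √(-428 + (8 + 16 + 960)) = √(-428 + 984) = √556 = 2*√139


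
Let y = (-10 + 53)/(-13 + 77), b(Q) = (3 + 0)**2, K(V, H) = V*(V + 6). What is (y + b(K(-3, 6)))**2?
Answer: 383161/4096 ≈ 93.545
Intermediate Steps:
K(V, H) = V*(6 + V)
b(Q) = 9 (b(Q) = 3**2 = 9)
y = 43/64 ≈ 0.67188
(y + b(K(-3, 6)))**2 = (43/64 + 9)**2 = (619/64)**2 = 383161/4096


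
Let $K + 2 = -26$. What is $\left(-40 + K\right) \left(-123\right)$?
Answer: $8364$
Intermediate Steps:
$K = -28$ ($K = -2 - 26 = -28$)
$\left(-40 + K\right) \left(-123\right) = \left(-40 - 28\right) \left(-123\right) = \left(-68\right) \left(-123\right) = 8364$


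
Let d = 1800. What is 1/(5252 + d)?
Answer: 1/7052 ≈ 0.00014180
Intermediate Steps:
1/(5252 + d) = 1/(5252 + 1800) = 1/7052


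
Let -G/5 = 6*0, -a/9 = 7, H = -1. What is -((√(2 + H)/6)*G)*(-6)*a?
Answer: 0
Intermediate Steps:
a = -63 (a = -9*7 = -63)
G = 0 (G = -30*0 = -5*0 = 0)
-((√(2 + H)/6)*G)*(-6)*a = -((√(2 - 1)/6)*0)*(-6)*(-63) = -((√1*(⅙))*0)*(-6)*(-63) = -((1*(⅙))*0)*(-6)*(-63) = -((⅙)*0)*(-6)*(-63) = -0*(-6)*(-63) = -0*(-63) = -1*0 = 0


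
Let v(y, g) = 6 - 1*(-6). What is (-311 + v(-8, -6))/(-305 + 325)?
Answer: -299/20 ≈ -14.950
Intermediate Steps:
v(y, g) = 12 (v(y, g) = 6 + 6 = 12)
(-311 + v(-8, -6))/(-305 + 325) = (-311 + 12)/(-305 + 325) = -299/20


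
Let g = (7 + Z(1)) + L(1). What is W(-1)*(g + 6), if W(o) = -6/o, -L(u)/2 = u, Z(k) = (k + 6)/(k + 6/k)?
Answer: 72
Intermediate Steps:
Z(k) = (6 + k)/(k + 6/k)
L(u) = -2*u
g = 6 (g = (7 + 1*(6 + 1)/(6 + 1²)) - 2*1 = (7 + 1*7/(6 + 1)) - 2 = (7 + 1*7/7) - 2 = (7 + 1*(⅐)*7) - 2 = (7 + 1) - 2 = 8 - 2 = 6)
W(-1)*(g + 6) = (-6/(-1))*(6 + 6) = -6*(-1)*12 = 6*12 = 72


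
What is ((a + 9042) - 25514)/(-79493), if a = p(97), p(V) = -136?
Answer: 16608/79493 ≈ 0.20892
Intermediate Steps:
a = -136
((a + 9042) - 25514)/(-79493) = ((-136 + 9042) - 25514)/(-79493) = (8906 - 25514)*(-1/79493) = -16608*(-1/79493) = 16608/79493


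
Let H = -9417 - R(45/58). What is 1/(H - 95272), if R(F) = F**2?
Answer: -3364/352175821 ≈ -9.5521e-6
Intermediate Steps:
H = -31680813/3364 (H = -9417 - (45/58)**2 = -9417 - 1*2025/3364 = -9417 - 2025/3364 = -31680813/3364 ≈ -9417.6)
1/(H - 95272) = 1/(-31680813/3364 - 95272) = 1/(-352175821/3364) = -3364/352175821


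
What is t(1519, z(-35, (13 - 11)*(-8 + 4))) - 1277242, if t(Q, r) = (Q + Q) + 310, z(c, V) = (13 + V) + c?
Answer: -1273894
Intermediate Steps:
z(c, V) = 13 + V + c
t(Q, r) = 310 + 2*Q (t(Q, r) = 2*Q + 310 = 310 + 2*Q)
t(1519, z(-35, (13 - 11)*(-8 + 4))) - 1277242 = (310 + 2*1519) - 1277242 = (310 + 3038) - 1277242 = 3348 - 1277242 = -1273894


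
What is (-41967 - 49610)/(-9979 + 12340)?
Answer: -91577/2361 ≈ -38.787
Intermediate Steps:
(-41967 - 49610)/(-9979 + 12340) = -91577/2361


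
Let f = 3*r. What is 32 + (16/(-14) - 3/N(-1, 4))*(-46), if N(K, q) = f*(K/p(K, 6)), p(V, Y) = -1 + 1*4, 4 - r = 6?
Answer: 1075/7 ≈ 153.57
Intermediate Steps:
r = -2 (r = 4 - 1*6 = 4 - 6 = -2)
p(V, Y) = 3 (p(V, Y) = -1 + 4 = 3)
f = -6 (f = 3*(-2) = -6)
N(K, q) = -2*K (N(K, q) = -6*K/3 = -2*K)
32 + (16/(-14) - 3/N(-1, 4))*(-46) = 32 + (16/(-14) - 3/((-2*(-1))))*(-46) = 32 + (16*(-1/14) - 3/2)*(-46) = 32 + (-8/7 - 3*1/2)*(-46) = 32 + (-8/7 - 3/2)*(-46) = 32 - 37/14*(-46) = 32 + 851/7 = 1075/7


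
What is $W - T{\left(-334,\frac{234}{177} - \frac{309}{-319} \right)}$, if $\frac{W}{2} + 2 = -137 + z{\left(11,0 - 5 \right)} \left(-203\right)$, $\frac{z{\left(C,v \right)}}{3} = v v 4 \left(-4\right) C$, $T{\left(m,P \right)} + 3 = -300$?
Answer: $5359225$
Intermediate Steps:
$T{\left(m,P \right)} = -303$ ($T{\left(m,P \right)} = -3 - 300 = -303$)
$z{\left(C,v \right)} = - 48 C v^{2}$ ($z{\left(C,v \right)} = 3 v v 4 \left(-4\right) C = 3 v^{2} \cdot 4 \left(-4\right) C = 3 \cdot 4 v^{2} \left(-4\right) C = 3 - 16 v^{2} C = 3 \left(- 16 C v^{2}\right) = - 48 C v^{2}$)
$W = 5358922$ ($W = -4 + 2 \left(-137 + \left(-48\right) 11 \left(0 - 5\right)^{2} \left(-203\right)\right) = -4 + 2 \left(-137 + \left(-48\right) 11 \left(-5\right)^{2} \left(-203\right)\right) = -4 + 2 \left(-137 + \left(-48\right) 11 \cdot 25 \left(-203\right)\right) = -4 + 2 \left(-137 - -2679600\right) = -4 + 2 \left(-137 + 2679600\right) = -4 + 2 \cdot 2679463 = -4 + 5358926 = 5358922$)
$W - T{\left(-334,\frac{234}{177} - \frac{309}{-319} \right)} = 5358922 - -303 = 5358922 + 303 = 5359225$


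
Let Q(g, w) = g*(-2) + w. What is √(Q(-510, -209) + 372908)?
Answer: √373719 ≈ 611.33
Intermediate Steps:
Q(g, w) = w - 2*g (Q(g, w) = -2*g + w = w - 2*g)
√(Q(-510, -209) + 372908) = √((-209 - 2*(-510)) + 372908) = √((-209 + 1020) + 372908) = √(811 + 372908) = √373719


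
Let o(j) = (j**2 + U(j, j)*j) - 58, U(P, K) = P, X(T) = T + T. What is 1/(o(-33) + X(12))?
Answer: 1/2144 ≈ 0.00046642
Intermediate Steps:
X(T) = 2*T
o(j) = -58 + 2*j**2 (o(j) = (j**2 + j*j) - 58 = (j**2 + j**2) - 58 = 2*j**2 - 58 = -58 + 2*j**2)
1/(o(-33) + X(12)) = 1/((-58 + 2*(-33)**2) + 2*12) = 1/((-58 + 2*1089) + 24) = 1/((-58 + 2178) + 24) = 1/(2120 + 24) = 1/2144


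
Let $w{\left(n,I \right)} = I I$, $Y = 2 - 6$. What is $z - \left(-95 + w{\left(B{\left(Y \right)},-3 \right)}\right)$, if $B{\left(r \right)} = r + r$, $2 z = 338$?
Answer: $255$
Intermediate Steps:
$z = 169$ ($z = \frac{1}{2} \cdot 338 = 169$)
$Y = -4$ ($Y = 2 - 6 = -4$)
$B{\left(r \right)} = 2 r$
$w{\left(n,I \right)} = I^{2}$
$z - \left(-95 + w{\left(B{\left(Y \right)},-3 \right)}\right) = 169 - \left(-95 + \left(-3\right)^{2}\right) = 169 - \left(-95 + 9\right) = 169 - -86 = 169 + 86 = 255$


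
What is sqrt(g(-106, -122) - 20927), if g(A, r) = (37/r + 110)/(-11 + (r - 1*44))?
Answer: I*sqrt(1084285176386)/7198 ≈ 144.66*I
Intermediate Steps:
g(A, r) = (110 + 37/r)/(-55 + r) (g(A, r) = (110 + 37/r)/(-11 + (r - 44)) = (110 + 37/r)/(-11 + (-44 + r)) = (110 + 37/r)/(-55 + r))
sqrt(g(-106, -122) - 20927) = sqrt((37 + 110*(-122))/((-122)*(-55 - 122)) - 20927) = sqrt(-1/122*(37 - 13420)/(-177) - 20927) = sqrt(-1/122*(-1/177)*(-13383) - 20927) = sqrt(-4461/7198 - 20927) = sqrt(-150637007/7198) = I*sqrt(1084285176386)/7198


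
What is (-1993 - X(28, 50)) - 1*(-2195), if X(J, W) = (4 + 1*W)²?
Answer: -2714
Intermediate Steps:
X(J, W) = (4 + W)²
(-1993 - X(28, 50)) - 1*(-2195) = (-1993 - (4 + 50)²) - 1*(-2195) = (-1993 - 1*54²) + 2195 = (-1993 - 1*2916) + 2195 = (-1993 - 2916) + 2195 = -4909 + 2195 = -2714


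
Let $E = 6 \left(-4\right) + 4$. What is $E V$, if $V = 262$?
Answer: $-5240$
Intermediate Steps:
$E = -20$ ($E = -24 + 4 = -20$)
$E V = \left(-20\right) 262 = -5240$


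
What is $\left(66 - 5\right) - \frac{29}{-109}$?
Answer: $\frac{6678}{109} \approx 61.266$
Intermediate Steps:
$\left(66 - 5\right) - \frac{29}{-109} = \left(66 - 5\right) - - \frac{29}{109} = 61 + \frac{29}{109} = \frac{6678}{109}$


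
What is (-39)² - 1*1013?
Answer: 508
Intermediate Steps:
(-39)² - 1*1013 = 1521 - 1013 = 508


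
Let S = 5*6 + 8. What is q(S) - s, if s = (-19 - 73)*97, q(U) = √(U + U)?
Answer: 8924 + 2*√19 ≈ 8932.7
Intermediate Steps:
S = 38 (S = 30 + 8 = 38)
q(U) = √2*√U (q(U) = √(2*U) = √2*√U)
s = -8924 (s = -92*97 = -8924)
q(S) - s = √2*√38 - 1*(-8924) = 2*√19 + 8924 = 8924 + 2*√19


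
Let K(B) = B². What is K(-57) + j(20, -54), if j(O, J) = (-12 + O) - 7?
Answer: 3250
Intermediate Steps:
j(O, J) = -19 + O
K(-57) + j(20, -54) = (-57)² + (-19 + 20) = 3249 + 1 = 3250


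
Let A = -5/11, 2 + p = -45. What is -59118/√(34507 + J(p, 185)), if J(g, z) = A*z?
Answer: -29559*√1041293/94663 ≈ -318.64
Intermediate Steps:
p = -47 (p = -2 - 45 = -47)
A = -5/11 (A = (1/11)*(-5) = -5/11 ≈ -0.45455)
J(g, z) = -5*z/11
-59118/√(34507 + J(p, 185)) = -59118/√(34507 - 5/11*185) = -59118/√(34507 - 925/11) = -59118*√1041293/189326 = -29559*√1041293/94663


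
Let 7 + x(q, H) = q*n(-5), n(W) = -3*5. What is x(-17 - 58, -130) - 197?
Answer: 921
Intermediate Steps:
n(W) = -15
x(q, H) = -7 - 15*q (x(q, H) = -7 + q*(-15) = -7 - 15*q)
x(-17 - 58, -130) - 197 = (-7 - 15*(-17 - 58)) - 197 = (-7 - 15*(-75)) - 197 = (-7 + 1125) - 197 = 1118 - 197 = 921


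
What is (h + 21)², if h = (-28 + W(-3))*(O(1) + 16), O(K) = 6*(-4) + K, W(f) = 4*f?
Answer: 90601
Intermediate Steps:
O(K) = -24 + K
h = 280 (h = (-28 + 4*(-3))*((-24 + 1) + 16) = (-28 - 12)*(-23 + 16) = -40*(-7) = 280)
(h + 21)² = (280 + 21)² = 301² = 90601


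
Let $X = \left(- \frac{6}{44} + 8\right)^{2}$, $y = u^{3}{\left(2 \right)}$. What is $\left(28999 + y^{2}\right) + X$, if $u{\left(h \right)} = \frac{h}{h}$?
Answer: $\frac{14065929}{484} \approx 29062.0$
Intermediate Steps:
$u{\left(h \right)} = 1$
$y = 1$ ($y = 1^{3} = 1$)
$X = \frac{29929}{484}$ ($X = \left(\left(-6\right) \frac{1}{44} + 8\right)^{2} = \left(- \frac{3}{22} + 8\right)^{2} = \left(\frac{173}{22}\right)^{2} = \frac{29929}{484} \approx 61.837$)
$\left(28999 + y^{2}\right) + X = \left(28999 + 1^{2}\right) + \frac{29929}{484} = \left(28999 + 1\right) + \frac{29929}{484} = 29000 + \frac{29929}{484} = \frac{14065929}{484}$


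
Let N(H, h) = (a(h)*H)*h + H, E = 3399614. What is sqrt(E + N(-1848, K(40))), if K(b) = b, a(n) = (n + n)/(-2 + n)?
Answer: sqrt(1170414326)/19 ≈ 1800.6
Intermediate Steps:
a(n) = 2*n/(-2 + n) (a(n) = (2*n)/(-2 + n) = 2*n/(-2 + n))
N(H, h) = H + 2*H*h**2/(-2 + h) (N(H, h) = ((2*h/(-2 + h))*H)*h + H = (2*H*h/(-2 + h))*h + H = 2*H*h**2/(-2 + h) + H = H + 2*H*h**2/(-2 + h))
sqrt(E + N(-1848, K(40))) = sqrt(3399614 - 1848*(-2 + 40 + 2*40**2)/(-2 + 40)) = sqrt(3399614 - 1848*(-2 + 40 + 2*1600)/38) = sqrt(3399614 - 1848*1/38*(-2 + 40 + 3200)) = sqrt(3399614 - 1848*1/38*3238) = sqrt(3399614 - 2991912/19) = sqrt(61600754/19) = sqrt(1170414326)/19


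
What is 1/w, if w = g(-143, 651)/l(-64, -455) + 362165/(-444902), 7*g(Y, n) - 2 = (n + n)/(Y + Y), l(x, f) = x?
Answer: -14251100864/11519674665 ≈ -1.2371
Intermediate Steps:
g(Y, n) = 2/7 + n/(7*Y) (g(Y, n) = 2/7 + ((n + n)/(Y + Y))/7 = 2/7 + ((2*n)/((2*Y)))/7 = 2/7 + ((2*n)*(1/(2*Y)))/7 = 2/7 + (n/Y)/7 = 2/7 + n/(7*Y))
w = -11519674665/14251100864 (w = ((1/7)*(651 + 2*(-143))/(-143))/(-64) + 362165/(-444902) = ((1/7)*(-1/143)*(651 - 286))*(-1/64) + 362165*(-1/444902) = ((1/7)*(-1/143)*365)*(-1/64) - 362165/444902 = -365/1001*(-1/64) - 362165/444902 = 365/64064 - 362165/444902 = -11519674665/14251100864 ≈ -0.80834)
1/w = 1/(-11519674665/14251100864) = -14251100864/11519674665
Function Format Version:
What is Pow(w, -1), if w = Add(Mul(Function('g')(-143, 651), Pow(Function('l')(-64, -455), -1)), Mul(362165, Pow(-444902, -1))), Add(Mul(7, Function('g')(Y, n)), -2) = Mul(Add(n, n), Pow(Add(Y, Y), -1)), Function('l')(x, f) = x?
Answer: Rational(-14251100864, 11519674665) ≈ -1.2371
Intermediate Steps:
Function('g')(Y, n) = Add(Rational(2, 7), Mul(Rational(1, 7), n, Pow(Y, -1))) (Function('g')(Y, n) = Add(Rational(2, 7), Mul(Rational(1, 7), Mul(Add(n, n), Pow(Add(Y, Y), -1)))) = Add(Rational(2, 7), Mul(Rational(1, 7), Mul(Mul(2, n), Pow(Mul(2, Y), -1)))) = Add(Rational(2, 7), Mul(Rational(1, 7), Mul(Mul(2, n), Mul(Rational(1, 2), Pow(Y, -1))))) = Add(Rational(2, 7), Mul(Rational(1, 7), Mul(n, Pow(Y, -1)))) = Add(Rational(2, 7), Mul(Rational(1, 7), n, Pow(Y, -1))))
w = Rational(-11519674665, 14251100864) (w = Add(Mul(Mul(Rational(1, 7), Pow(-143, -1), Add(651, Mul(2, -143))), Pow(-64, -1)), Mul(362165, Pow(-444902, -1))) = Add(Mul(Mul(Rational(1, 7), Rational(-1, 143), Add(651, -286)), Rational(-1, 64)), Mul(362165, Rational(-1, 444902))) = Add(Mul(Mul(Rational(1, 7), Rational(-1, 143), 365), Rational(-1, 64)), Rational(-362165, 444902)) = Add(Mul(Rational(-365, 1001), Rational(-1, 64)), Rational(-362165, 444902)) = Add(Rational(365, 64064), Rational(-362165, 444902)) = Rational(-11519674665, 14251100864) ≈ -0.80834)
Pow(w, -1) = Pow(Rational(-11519674665, 14251100864), -1) = Rational(-14251100864, 11519674665)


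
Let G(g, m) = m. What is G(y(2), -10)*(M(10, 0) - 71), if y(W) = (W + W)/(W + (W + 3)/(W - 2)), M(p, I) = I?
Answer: 710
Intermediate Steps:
y(W) = 2*W/(W + (3 + W)/(-2 + W)) (y(W) = (2*W)/(W + (3 + W)/(-2 + W)) = 2*W/(W + (3 + W)/(-2 + W)))
G(y(2), -10)*(M(10, 0) - 71) = -10*(0 - 71) = -10*(-71) = 710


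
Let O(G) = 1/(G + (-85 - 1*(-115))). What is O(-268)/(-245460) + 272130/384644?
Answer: 3974423369261/5617675616280 ≈ 0.70749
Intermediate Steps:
O(G) = 1/(30 + G) (O(G) = 1/(G + (-85 + 115)) = 1/(G + 30) = 1/(30 + G))
O(-268)/(-245460) + 272130/384644 = 1/((30 - 268)*(-245460)) + 272130/384644 = -1/245460/(-238) + 272130*(1/384644) = -1/238*(-1/245460) + 136065/192322 = 1/58419480 + 136065/192322 = 3974423369261/5617675616280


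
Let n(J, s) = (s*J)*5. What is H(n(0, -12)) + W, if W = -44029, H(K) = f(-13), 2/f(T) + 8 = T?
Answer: -924611/21 ≈ -44029.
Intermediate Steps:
n(J, s) = 5*J*s (n(J, s) = (J*s)*5 = 5*J*s)
f(T) = 2/(-8 + T)
H(K) = -2/21 (H(K) = 2/(-8 - 13) = 2/(-21) = 2*(-1/21) = -2/21)
H(n(0, -12)) + W = -2/21 - 44029 = -924611/21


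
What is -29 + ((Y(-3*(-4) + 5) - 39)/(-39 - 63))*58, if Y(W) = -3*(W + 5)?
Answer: 522/17 ≈ 30.706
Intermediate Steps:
Y(W) = -15 - 3*W (Y(W) = -3*(5 + W) = -15 - 3*W)
-29 + ((Y(-3*(-4) + 5) - 39)/(-39 - 63))*58 = -29 + (((-15 - 3*(-3*(-4) + 5)) - 39)/(-39 - 63))*58 = -29 + (((-15 - 3*(12 + 5)) - 39)/(-102))*58 = -29 + (((-15 - 3*17) - 39)*(-1/102))*58 = -29 + (((-15 - 51) - 39)*(-1/102))*58 = -29 + ((-66 - 39)*(-1/102))*58 = -29 - 105*(-1/102)*58 = -29 + (35/34)*58 = -29 + 1015/17 = 522/17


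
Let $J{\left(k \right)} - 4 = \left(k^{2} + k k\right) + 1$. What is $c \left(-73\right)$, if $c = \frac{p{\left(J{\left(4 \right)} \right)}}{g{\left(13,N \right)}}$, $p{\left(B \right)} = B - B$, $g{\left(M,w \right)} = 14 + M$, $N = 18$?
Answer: $0$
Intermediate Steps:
$J{\left(k \right)} = 5 + 2 k^{2}$ ($J{\left(k \right)} = 4 + \left(\left(k^{2} + k k\right) + 1\right) = 4 + \left(\left(k^{2} + k^{2}\right) + 1\right) = 4 + \left(2 k^{2} + 1\right) = 4 + \left(1 + 2 k^{2}\right) = 5 + 2 k^{2}$)
$p{\left(B \right)} = 0$
$c = 0$ ($c = \frac{0}{14 + 13} = \frac{0}{27} = 0 \cdot \frac{1}{27} = 0$)
$c \left(-73\right) = 0 \left(-73\right) = 0$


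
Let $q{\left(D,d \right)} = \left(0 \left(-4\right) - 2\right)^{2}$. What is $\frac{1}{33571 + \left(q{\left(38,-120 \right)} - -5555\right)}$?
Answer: $\frac{1}{39130} \approx 2.5556 \cdot 10^{-5}$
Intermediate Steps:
$q{\left(D,d \right)} = 4$ ($q{\left(D,d \right)} = \left(0 - 2\right)^{2} = \left(-2\right)^{2} = 4$)
$\frac{1}{33571 + \left(q{\left(38,-120 \right)} - -5555\right)} = \frac{1}{33571 + \left(4 - -5555\right)} = \frac{1}{33571 + \left(4 + 5555\right)} = \frac{1}{33571 + 5559} = \frac{1}{39130}$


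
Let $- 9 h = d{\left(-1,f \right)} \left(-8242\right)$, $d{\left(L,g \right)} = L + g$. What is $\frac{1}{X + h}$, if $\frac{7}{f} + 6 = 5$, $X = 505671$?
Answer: $\frac{9}{4485103} \approx 2.0066 \cdot 10^{-6}$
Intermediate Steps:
$f = -7$ ($f = \frac{7}{-6 + 5} = \frac{7}{-1} = 7 \left(-1\right) = -7$)
$h = - \frac{65936}{9}$ ($h = - \frac{\left(-1 - 7\right) \left(-8242\right)}{9} = - \frac{\left(-8\right) \left(-8242\right)}{9} = \left(- \frac{1}{9}\right) 65936 = - \frac{65936}{9} \approx -7326.2$)
$\frac{1}{X + h} = \frac{1}{505671 - \frac{65936}{9}} = \frac{1}{\frac{4485103}{9}} = \frac{9}{4485103}$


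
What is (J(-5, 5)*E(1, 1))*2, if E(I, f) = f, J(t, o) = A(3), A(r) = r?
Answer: 6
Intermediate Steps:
J(t, o) = 3
(J(-5, 5)*E(1, 1))*2 = (3*1)*2 = 3*2 = 6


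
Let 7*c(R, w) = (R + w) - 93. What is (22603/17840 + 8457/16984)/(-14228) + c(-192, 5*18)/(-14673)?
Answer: 32738346805277/18449491619155520 ≈ 0.0017745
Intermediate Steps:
c(R, w) = -93/7 + R/7 + w/7 (c(R, w) = ((R + w) - 93)/7 = (-93 + R + w)/7 = -93/7 + R/7 + w/7)
(22603/17840 + 8457/16984)/(-14228) + c(-192, 5*18)/(-14673) = (22603/17840 + 8457/16984)/(-14228) + (-93/7 + (⅐)*(-192) + (5*18)/7)/(-14673) = (22603*(1/17840) + 8457*(1/16984))*(-1/14228) + (-93/7 - 192/7 + (⅐)*90)*(-1/14673) = (22603/17840 + 8457/16984)*(-1/14228) + (-93/7 - 192/7 + 90/7)*(-1/14673) = (66845279/37874320)*(-1/14228) - 195/7*(-1/14673) = -66845279/538875824960 + 65/34237 = 32738346805277/18449491619155520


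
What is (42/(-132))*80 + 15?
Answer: -115/11 ≈ -10.455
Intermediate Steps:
(42/(-132))*80 + 15 = (42*(-1/132))*80 + 15 = -7/22*80 + 15 = -280/11 + 15 = -115/11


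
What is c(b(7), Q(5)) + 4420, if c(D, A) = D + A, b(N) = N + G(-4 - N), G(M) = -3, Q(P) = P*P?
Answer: 4449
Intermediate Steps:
Q(P) = P**2
b(N) = -3 + N (b(N) = N - 3 = -3 + N)
c(D, A) = A + D
c(b(7), Q(5)) + 4420 = (5**2 + (-3 + 7)) + 4420 = (25 + 4) + 4420 = 29 + 4420 = 4449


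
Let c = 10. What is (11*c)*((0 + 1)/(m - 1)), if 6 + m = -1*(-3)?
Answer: -55/2 ≈ -27.500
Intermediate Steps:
m = -3 (m = -6 - 1*(-3) = -6 + 3 = -3)
(11*c)*((0 + 1)/(m - 1)) = (11*10)*((0 + 1)/(-3 - 1)) = 110*(1/(-4)) = 110*(1*(-¼)) = 110*(-¼) = -55/2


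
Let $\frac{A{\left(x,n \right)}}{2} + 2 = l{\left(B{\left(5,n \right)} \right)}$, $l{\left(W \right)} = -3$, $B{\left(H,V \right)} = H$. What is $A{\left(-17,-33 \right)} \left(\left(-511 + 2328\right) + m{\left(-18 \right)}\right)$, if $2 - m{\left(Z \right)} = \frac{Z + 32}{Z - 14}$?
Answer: $- \frac{145555}{8} \approx -18194.0$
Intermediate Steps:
$m{\left(Z \right)} = 2 - \frac{32 + Z}{-14 + Z}$ ($m{\left(Z \right)} = 2 - \frac{Z + 32}{Z - 14} = 2 - \frac{32 + Z}{-14 + Z}$)
$A{\left(x,n \right)} = -10$ ($A{\left(x,n \right)} = -4 + 2 \left(-3\right) = -4 - 6 = -10$)
$A{\left(-17,-33 \right)} \left(\left(-511 + 2328\right) + m{\left(-18 \right)}\right) = - 10 \left(\left(-511 + 2328\right) + \frac{-60 - 18}{-14 - 18}\right) = - 10 \left(1817 + \frac{1}{-32} \left(-78\right)\right) = - 10 \left(1817 - - \frac{39}{16}\right) = - 10 \left(1817 + \frac{39}{16}\right) = \left(-10\right) \frac{29111}{16} = - \frac{145555}{8}$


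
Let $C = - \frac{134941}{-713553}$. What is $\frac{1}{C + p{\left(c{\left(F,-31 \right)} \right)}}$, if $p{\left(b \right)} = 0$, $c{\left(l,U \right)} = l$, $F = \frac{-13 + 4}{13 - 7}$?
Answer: $\frac{713553}{134941} \approx 5.2879$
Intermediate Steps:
$F = - \frac{3}{2}$ ($F = - \frac{9}{6} = \left(-9\right) \frac{1}{6} = - \frac{3}{2} \approx -1.5$)
$C = \frac{134941}{713553}$ ($C = \left(-134941\right) \left(- \frac{1}{713553}\right) = \frac{134941}{713553} \approx 0.18911$)
$\frac{1}{C + p{\left(c{\left(F,-31 \right)} \right)}} = \frac{1}{\frac{134941}{713553} + 0} = \frac{1}{\frac{134941}{713553}} = \frac{713553}{134941}$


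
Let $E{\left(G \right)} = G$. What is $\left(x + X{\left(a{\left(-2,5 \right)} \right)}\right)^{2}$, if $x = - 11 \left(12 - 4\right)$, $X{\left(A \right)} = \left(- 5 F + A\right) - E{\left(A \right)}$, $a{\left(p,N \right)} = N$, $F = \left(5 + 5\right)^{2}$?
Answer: $345744$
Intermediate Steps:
$F = 100$ ($F = 10^{2} = 100$)
$X{\left(A \right)} = -500$ ($X{\left(A \right)} = \left(\left(-5\right) 100 + A\right) - A = \left(-500 + A\right) - A = -500$)
$x = -88$ ($x = \left(-11\right) 8 = -88$)
$\left(x + X{\left(a{\left(-2,5 \right)} \right)}\right)^{2} = \left(-88 - 500\right)^{2} = \left(-588\right)^{2} = 345744$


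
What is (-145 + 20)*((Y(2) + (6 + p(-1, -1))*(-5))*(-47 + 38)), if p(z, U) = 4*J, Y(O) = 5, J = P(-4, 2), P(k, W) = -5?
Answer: 84375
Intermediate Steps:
J = -5
p(z, U) = -20 (p(z, U) = 4*(-5) = -20)
(-145 + 20)*((Y(2) + (6 + p(-1, -1))*(-5))*(-47 + 38)) = (-145 + 20)*((5 + (6 - 20)*(-5))*(-47 + 38)) = -125*(5 - 14*(-5))*(-9) = -125*(5 + 70)*(-9) = -9375*(-9) = -125*(-675) = 84375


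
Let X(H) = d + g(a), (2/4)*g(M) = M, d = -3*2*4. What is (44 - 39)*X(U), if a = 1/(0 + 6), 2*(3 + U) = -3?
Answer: -355/3 ≈ -118.33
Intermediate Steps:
U = -9/2 (U = -3 + (½)*(-3) = -3 - 3/2 = -9/2 ≈ -4.5000)
d = -24 (d = -6*4 = -24)
a = ⅙ (a = 1/6 = ⅙ ≈ 0.16667)
g(M) = 2*M
X(H) = -71/3 (X(H) = -24 + 2*(⅙) = -24 + ⅓ = -71/3)
(44 - 39)*X(U) = (44 - 39)*(-71/3) = 5*(-71/3) = -355/3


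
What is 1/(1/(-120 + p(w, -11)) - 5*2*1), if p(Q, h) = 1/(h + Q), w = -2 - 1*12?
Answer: -3001/30035 ≈ -0.099917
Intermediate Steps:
w = -14 (w = -2 - 12 = -14)
p(Q, h) = 1/(Q + h)
1/(1/(-120 + p(w, -11)) - 5*2*1) = 1/(1/(-120 + 1/(-14 - 11)) - 5*2*1) = 1/(1/(-120 + 1/(-25)) - 10*1) = 1/(1/(-120 - 1/25) - 10) = 1/(1/(-3001/25) - 10) = 1/(-25/3001 - 10) = 1/(-30035/3001) = -3001/30035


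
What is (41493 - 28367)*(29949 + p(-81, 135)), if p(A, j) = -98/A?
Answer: 31843242842/81 ≈ 3.9313e+8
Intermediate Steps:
(41493 - 28367)*(29949 + p(-81, 135)) = (41493 - 28367)*(29949 - 98/(-81)) = 13126*(29949 - 98*(-1/81)) = 13126*(29949 + 98/81) = 13126*(2425967/81) = 31843242842/81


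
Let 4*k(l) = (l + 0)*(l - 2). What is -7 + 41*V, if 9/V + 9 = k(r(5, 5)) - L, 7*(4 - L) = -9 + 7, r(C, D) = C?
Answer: -4067/89 ≈ -45.697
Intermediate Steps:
k(l) = l*(-2 + l)/4 (k(l) = ((l + 0)*(l - 2))/4 = (l*(-2 + l))/4 = l*(-2 + l)/4)
L = 30/7 (L = 4 - (-9 + 7)/7 = 4 - ⅐*(-2) = 4 + 2/7 = 30/7 ≈ 4.2857)
V = -84/89 (V = 9/(-9 + ((¼)*5*(-2 + 5) - 1*30/7)) = 9/(-9 + ((¼)*5*3 - 30/7)) = 9/(-9 + (15/4 - 30/7)) = 9/(-9 - 15/28) = 9/(-267/28) = 9*(-28/267) = -84/89 ≈ -0.94382)
-7 + 41*V = -7 + 41*(-84/89) = -7 - 3444/89 = -4067/89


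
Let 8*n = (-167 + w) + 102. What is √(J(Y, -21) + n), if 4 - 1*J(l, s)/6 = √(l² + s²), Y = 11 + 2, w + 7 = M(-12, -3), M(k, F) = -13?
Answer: √(214 - 96*√610)/4 ≈ 11.611*I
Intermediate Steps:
w = -20 (w = -7 - 13 = -20)
Y = 13
n = -85/8 (n = ((-167 - 20) + 102)/8 = (-187 + 102)/8 = (⅛)*(-85) = -85/8 ≈ -10.625)
J(l, s) = 24 - 6*√(l² + s²)
√(J(Y, -21) + n) = √((24 - 6*√(13² + (-21)²)) - 85/8) = √((24 - 6*√(169 + 441)) - 85/8) = √((24 - 6*√610) - 85/8) = √(107/8 - 6*√610)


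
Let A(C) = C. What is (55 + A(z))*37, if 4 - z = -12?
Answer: 2627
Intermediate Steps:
z = 16 (z = 4 - 1*(-12) = 4 + 12 = 16)
(55 + A(z))*37 = (55 + 16)*37 = 71*37 = 2627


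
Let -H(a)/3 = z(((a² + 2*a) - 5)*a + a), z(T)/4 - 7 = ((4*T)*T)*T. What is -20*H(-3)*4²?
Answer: 441600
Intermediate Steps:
z(T) = 28 + 16*T³ (z(T) = 28 + 4*(((4*T)*T)*T) = 28 + 4*((4*T²)*T) = 28 + 4*(4*T³) = 28 + 16*T³)
H(a) = -84 - 48*(a + a*(-5 + a² + 2*a))³ (H(a) = -3*(28 + 16*(((a² + 2*a) - 5)*a + a)³) = -3*(28 + 16*((-5 + a² + 2*a)*a + a)³) = -3*(28 + 16*(a*(-5 + a² + 2*a) + a)³) = -3*(28 + 16*(a + a*(-5 + a² + 2*a))³) = -84 - 48*(a + a*(-5 + a² + 2*a))³)
-20*H(-3)*4² = -20*(-84 - 48*(-3)³*(-4 + (-3)² + 2*(-3))³)*4² = -20*(-84 - 48*(-27)*(-4 + 9 - 6)³)*16 = -20*(-84 - 48*(-27)*(-1)³)*16 = -20*(-84 - 48*(-27)*(-1))*16 = -20*(-84 - 1296)*16 = -20*(-1380)*16 = 27600*16 = 441600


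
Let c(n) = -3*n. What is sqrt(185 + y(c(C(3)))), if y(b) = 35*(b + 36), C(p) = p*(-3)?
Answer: sqrt(2390) ≈ 48.888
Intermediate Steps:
C(p) = -3*p
y(b) = 1260 + 35*b (y(b) = 35*(36 + b) = 1260 + 35*b)
sqrt(185 + y(c(C(3)))) = sqrt(185 + (1260 + 35*(-(-9)*3))) = sqrt(185 + (1260 + 35*(-3*(-9)))) = sqrt(185 + (1260 + 35*27)) = sqrt(185 + (1260 + 945)) = sqrt(185 + 2205) = sqrt(2390)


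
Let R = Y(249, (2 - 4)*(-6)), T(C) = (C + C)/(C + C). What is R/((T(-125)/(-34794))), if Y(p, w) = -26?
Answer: 904644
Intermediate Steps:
T(C) = 1 (T(C) = (2*C)/((2*C)) = (2*C)*(1/(2*C)) = 1)
R = -26
R/((T(-125)/(-34794))) = -26/(1/(-34794)) = -26/(1*(-1/34794)) = -26/(-1/34794) = -26*(-34794) = 904644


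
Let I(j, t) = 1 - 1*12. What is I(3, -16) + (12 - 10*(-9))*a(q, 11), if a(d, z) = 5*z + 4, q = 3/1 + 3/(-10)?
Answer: 6007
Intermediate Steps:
I(j, t) = -11 (I(j, t) = 1 - 12 = -11)
q = 27/10 (q = 3*1 + 3*(-1/10) = 3 - 3/10 = 27/10 ≈ 2.7000)
a(d, z) = 4 + 5*z
I(3, -16) + (12 - 10*(-9))*a(q, 11) = -11 + (12 - 10*(-9))*(4 + 5*11) = -11 + (12 + 90)*(4 + 55) = -11 + 102*59 = -11 + 6018 = 6007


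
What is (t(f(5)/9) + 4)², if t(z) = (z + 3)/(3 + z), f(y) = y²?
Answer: 25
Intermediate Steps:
t(z) = 1 (t(z) = (3 + z)/(3 + z) = 1)
(t(f(5)/9) + 4)² = (1 + 4)² = 5² = 25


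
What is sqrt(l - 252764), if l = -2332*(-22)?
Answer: 2*I*sqrt(50365) ≈ 448.84*I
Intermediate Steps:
l = 51304
sqrt(l - 252764) = sqrt(51304 - 252764) = sqrt(-201460) = 2*I*sqrt(50365)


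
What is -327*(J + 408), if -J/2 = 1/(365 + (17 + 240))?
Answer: -41492049/311 ≈ -1.3342e+5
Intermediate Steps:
J = -1/311 (J = -2/(365 + (17 + 240)) = -2/(365 + 257) = -2/622 = -2*1/622 = -1/311 ≈ -0.0032154)
-327*(J + 408) = -327*(-1/311 + 408) = -327*126887/311 = -1*41492049/311 = -41492049/311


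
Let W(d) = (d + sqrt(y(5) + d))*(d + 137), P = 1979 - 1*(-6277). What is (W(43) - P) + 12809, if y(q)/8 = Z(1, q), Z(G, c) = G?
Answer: 12293 + 180*sqrt(51) ≈ 13578.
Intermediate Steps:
y(q) = 8 (y(q) = 8*1 = 8)
P = 8256 (P = 1979 + 6277 = 8256)
W(d) = (137 + d)*(d + sqrt(8 + d)) (W(d) = (d + sqrt(8 + d))*(d + 137) = (d + sqrt(8 + d))*(137 + d) = (137 + d)*(d + sqrt(8 + d)))
(W(43) - P) + 12809 = ((43**2 + 137*43 + 137*sqrt(8 + 43) + 43*sqrt(8 + 43)) - 1*8256) + 12809 = ((1849 + 5891 + 137*sqrt(51) + 43*sqrt(51)) - 8256) + 12809 = ((7740 + 180*sqrt(51)) - 8256) + 12809 = (-516 + 180*sqrt(51)) + 12809 = 12293 + 180*sqrt(51)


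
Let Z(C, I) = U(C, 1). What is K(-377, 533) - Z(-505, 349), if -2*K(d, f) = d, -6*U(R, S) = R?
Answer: 313/3 ≈ 104.33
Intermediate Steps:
U(R, S) = -R/6
K(d, f) = -d/2
Z(C, I) = -C/6
K(-377, 533) - Z(-505, 349) = -½*(-377) - (-1)*(-505)/6 = 377/2 - 1*505/6 = 377/2 - 505/6 = 313/3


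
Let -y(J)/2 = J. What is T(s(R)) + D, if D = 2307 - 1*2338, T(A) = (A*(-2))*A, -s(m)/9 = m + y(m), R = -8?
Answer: -10399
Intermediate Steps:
y(J) = -2*J
s(m) = 9*m (s(m) = -9*(m - 2*m) = -(-9)*m = 9*m)
T(A) = -2*A² (T(A) = (-2*A)*A = -2*A²)
D = -31 (D = 2307 - 2338 = -31)
T(s(R)) + D = -2*(9*(-8))² - 31 = -2*(-72)² - 31 = -2*5184 - 31 = -10368 - 31 = -10399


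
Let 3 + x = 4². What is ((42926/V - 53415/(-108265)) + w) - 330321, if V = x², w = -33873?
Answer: -7880382137/21653 ≈ -3.6394e+5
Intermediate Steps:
x = 13 (x = -3 + 4² = -3 + 16 = 13)
V = 169 (V = 13² = 169)
((42926/V - 53415/(-108265)) + w) - 330321 = ((42926/169 - 53415/(-108265)) - 33873) - 330321 = ((42926*(1/169) - 53415*(-1/108265)) - 33873) - 330321 = ((254 + 10683/21653) - 33873) - 330321 = (5510545/21653 - 33873) - 330321 = -727941524/21653 - 330321 = -7880382137/21653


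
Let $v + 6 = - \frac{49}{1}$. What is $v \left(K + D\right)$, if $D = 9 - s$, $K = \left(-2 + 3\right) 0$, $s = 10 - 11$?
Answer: $-550$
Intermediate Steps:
$s = -1$ ($s = 10 - 11 = -1$)
$v = -55$ ($v = -6 - \frac{49}{1} = -6 - 49 = -55$)
$K = 0$ ($K = 1 \cdot 0 = 0$)
$D = 10$ ($D = 9 - -1 = 9 + 1 = 10$)
$v \left(K + D\right) = - 55 \left(0 + 10\right) = \left(-55\right) 10 = -550$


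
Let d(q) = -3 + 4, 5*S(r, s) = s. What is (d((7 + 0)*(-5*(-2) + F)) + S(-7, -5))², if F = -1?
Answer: 0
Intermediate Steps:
S(r, s) = s/5
d(q) = 1
(d((7 + 0)*(-5*(-2) + F)) + S(-7, -5))² = (1 + (⅕)*(-5))² = (1 - 1)² = 0² = 0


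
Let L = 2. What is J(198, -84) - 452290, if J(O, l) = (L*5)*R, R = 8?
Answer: -452210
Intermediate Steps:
J(O, l) = 80 (J(O, l) = (2*5)*8 = 10*8 = 80)
J(198, -84) - 452290 = 80 - 452290 = -452210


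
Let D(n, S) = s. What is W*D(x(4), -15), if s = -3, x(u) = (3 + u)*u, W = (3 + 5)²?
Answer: -192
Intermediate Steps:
W = 64 (W = 8² = 64)
x(u) = u*(3 + u)
D(n, S) = -3
W*D(x(4), -15) = 64*(-3) = -192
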